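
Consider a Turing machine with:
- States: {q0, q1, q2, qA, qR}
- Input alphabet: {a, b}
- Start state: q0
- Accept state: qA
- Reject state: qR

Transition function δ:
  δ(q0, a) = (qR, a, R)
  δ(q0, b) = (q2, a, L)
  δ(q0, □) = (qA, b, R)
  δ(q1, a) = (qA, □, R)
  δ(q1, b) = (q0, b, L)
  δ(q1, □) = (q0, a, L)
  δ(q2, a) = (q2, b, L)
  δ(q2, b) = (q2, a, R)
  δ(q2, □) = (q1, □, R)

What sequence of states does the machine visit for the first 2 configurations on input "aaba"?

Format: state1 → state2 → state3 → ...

Execution trace:
Initial: [q0]aaba
Step 1: δ(q0, a) = (qR, a, R) → a[qR]aba

The machine reaches the reject state qR and halts.

State sequence: q0 → qR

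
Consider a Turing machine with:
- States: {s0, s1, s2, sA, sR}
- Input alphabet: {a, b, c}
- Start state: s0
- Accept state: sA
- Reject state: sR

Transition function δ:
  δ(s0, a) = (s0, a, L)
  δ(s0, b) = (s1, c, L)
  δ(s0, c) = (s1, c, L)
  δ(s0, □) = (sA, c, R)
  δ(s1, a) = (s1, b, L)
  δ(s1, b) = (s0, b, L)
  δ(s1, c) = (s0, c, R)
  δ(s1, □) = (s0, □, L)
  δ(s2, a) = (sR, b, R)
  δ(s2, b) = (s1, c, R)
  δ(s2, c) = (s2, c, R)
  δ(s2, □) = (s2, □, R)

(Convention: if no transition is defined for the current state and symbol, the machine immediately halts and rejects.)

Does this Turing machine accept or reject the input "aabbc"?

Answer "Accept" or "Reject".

Execution trace:
Initial: [s0]aabbc
Step 1: δ(s0, a) = (s0, a, L) → [s0]□aabbc
Step 2: δ(s0, □) = (sA, c, R) → c[sA]aabbc

The machine reaches the accept state sA and halts.

Answer: Accept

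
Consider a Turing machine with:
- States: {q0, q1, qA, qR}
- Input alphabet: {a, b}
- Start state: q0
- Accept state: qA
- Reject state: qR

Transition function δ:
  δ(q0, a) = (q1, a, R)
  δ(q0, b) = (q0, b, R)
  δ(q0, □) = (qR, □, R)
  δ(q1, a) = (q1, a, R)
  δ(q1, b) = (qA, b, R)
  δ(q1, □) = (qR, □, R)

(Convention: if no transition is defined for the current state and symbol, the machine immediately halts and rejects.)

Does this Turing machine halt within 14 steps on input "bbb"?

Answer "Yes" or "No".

Execution trace:
Initial: [q0]bbb
Step 1: δ(q0, b) = (q0, b, R) → b[q0]bb
Step 2: δ(q0, b) = (q0, b, R) → bb[q0]b
Step 3: δ(q0, b) = (q0, b, R) → bbb[q0]□
Step 4: δ(q0, □) = (qR, □, R) → bbb□[qR]□

The machine reaches the reject state qR and halts.
The machine halted after 4 steps (within the 14-step bound).

Answer: Yes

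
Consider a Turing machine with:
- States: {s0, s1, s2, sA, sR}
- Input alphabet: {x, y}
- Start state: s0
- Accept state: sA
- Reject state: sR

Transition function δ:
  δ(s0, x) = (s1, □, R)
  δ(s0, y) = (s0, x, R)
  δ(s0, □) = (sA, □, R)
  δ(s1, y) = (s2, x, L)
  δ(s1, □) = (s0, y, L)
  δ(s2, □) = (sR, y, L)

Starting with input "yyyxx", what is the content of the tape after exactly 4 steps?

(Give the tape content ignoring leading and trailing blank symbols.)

Execution trace:
Initial: [s0]yyyxx
Step 1: δ(s0, y) = (s0, x, R) → x[s0]yyxx
Step 2: δ(s0, y) = (s0, x, R) → xx[s0]yxx
Step 3: δ(s0, y) = (s0, x, R) → xxx[s0]xx
Step 4: δ(s0, x) = (s1, □, R) → xxx□[s1]x

No transition is defined for δ(s1, x). By convention the machine halts and rejects.

After 4 steps, the tape (ignoring leading/trailing blanks) is: xxx□x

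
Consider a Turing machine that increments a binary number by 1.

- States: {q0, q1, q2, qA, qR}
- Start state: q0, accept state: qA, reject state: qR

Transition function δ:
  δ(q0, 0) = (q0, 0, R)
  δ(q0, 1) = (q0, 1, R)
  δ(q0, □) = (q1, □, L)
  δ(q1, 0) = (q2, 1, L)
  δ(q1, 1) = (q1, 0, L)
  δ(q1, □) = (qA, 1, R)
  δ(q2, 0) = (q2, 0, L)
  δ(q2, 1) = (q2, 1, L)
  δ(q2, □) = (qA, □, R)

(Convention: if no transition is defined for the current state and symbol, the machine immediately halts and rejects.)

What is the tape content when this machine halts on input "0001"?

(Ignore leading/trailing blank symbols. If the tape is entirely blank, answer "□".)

Execution trace:
Initial: [q0]0001
Step 1: δ(q0, 0) = (q0, 0, R) → 0[q0]001
Step 2: δ(q0, 0) = (q0, 0, R) → 00[q0]01
Step 3: δ(q0, 0) = (q0, 0, R) → 000[q0]1
Step 4: δ(q0, 1) = (q0, 1, R) → 0001[q0]□
Step 5: δ(q0, □) = (q1, □, L) → 000[q1]1□
Step 6: δ(q1, 1) = (q1, 0, L) → 00[q1]00□
Step 7: δ(q1, 0) = (q2, 1, L) → 0[q2]010□
Step 8: δ(q2, 0) = (q2, 0, L) → [q2]0010□
Step 9: δ(q2, 0) = (q2, 0, L) → [q2]□0010□
Step 10: δ(q2, □) = (qA, □, R) → □[qA]0010□

The machine reaches the accept state qA and halts.

Final tape (ignoring leading/trailing blanks): 0010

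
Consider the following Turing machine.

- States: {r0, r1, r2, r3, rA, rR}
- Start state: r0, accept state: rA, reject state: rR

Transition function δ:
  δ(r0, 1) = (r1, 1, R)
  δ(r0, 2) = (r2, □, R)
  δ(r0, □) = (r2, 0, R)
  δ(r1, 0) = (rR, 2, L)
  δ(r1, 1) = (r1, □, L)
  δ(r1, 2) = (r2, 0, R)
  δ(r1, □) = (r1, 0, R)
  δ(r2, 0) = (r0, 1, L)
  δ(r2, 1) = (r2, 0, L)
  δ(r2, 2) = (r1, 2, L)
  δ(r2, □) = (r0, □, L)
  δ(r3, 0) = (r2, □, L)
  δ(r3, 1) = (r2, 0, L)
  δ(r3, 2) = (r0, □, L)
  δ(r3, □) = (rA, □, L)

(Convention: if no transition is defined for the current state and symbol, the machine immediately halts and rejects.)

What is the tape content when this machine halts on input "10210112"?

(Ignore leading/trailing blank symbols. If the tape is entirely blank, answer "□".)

Execution trace:
Initial: [r0]10210112
Step 1: δ(r0, 1) = (r1, 1, R) → 1[r1]0210112
Step 2: δ(r1, 0) = (rR, 2, L) → [rR]12210112

The machine reaches the reject state rR and halts.

Final tape (ignoring leading/trailing blanks): 12210112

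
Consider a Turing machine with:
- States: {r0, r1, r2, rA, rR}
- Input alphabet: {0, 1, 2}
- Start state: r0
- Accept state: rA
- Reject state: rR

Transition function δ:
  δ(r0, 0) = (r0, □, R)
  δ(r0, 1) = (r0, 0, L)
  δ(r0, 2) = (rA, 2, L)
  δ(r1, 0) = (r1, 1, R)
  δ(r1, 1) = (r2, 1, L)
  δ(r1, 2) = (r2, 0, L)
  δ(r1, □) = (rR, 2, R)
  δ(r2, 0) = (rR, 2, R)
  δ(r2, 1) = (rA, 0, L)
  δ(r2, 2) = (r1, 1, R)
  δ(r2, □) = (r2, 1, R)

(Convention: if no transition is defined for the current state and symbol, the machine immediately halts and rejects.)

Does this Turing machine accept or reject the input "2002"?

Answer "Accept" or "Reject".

Execution trace:
Initial: [r0]2002
Step 1: δ(r0, 2) = (rA, 2, L) → [rA]□2002

The machine reaches the accept state rA and halts.

Answer: Accept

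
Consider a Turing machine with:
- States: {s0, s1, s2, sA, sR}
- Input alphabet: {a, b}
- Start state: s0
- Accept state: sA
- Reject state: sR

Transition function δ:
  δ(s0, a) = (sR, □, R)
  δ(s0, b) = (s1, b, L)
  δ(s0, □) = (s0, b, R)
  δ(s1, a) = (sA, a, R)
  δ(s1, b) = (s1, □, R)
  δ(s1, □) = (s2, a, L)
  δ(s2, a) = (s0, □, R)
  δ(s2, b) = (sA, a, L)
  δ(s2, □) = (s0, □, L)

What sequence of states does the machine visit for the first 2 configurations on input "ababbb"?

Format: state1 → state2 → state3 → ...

Execution trace:
Initial: [s0]ababbb
Step 1: δ(s0, a) = (sR, □, R) → □[sR]babbb

The machine reaches the reject state sR and halts.

State sequence: s0 → sR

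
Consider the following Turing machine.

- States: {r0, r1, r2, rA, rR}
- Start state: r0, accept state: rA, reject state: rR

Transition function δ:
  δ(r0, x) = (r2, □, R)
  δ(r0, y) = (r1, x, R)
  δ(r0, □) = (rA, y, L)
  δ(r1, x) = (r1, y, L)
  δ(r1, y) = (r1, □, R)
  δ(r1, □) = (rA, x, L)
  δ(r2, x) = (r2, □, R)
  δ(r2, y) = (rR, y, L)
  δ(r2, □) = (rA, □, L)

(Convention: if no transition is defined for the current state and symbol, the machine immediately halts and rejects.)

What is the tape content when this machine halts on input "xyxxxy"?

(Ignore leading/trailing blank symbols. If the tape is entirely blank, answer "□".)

Execution trace:
Initial: [r0]xyxxxy
Step 1: δ(r0, x) = (r2, □, R) → □[r2]yxxxy
Step 2: δ(r2, y) = (rR, y, L) → [rR]□yxxxy

The machine reaches the reject state rR and halts.

Final tape (ignoring leading/trailing blanks): yxxxy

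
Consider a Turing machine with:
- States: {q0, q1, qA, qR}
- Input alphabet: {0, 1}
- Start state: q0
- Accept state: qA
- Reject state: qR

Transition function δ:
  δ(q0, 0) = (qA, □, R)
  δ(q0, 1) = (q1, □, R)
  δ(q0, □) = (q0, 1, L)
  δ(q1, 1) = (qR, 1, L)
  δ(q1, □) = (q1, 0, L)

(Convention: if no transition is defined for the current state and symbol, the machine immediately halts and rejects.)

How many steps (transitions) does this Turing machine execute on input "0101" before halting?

Execution trace:
Initial: [q0]0101
Step 1: δ(q0, 0) = (qA, □, R) → □[qA]101

The machine reaches the accept state qA and halts.

The machine executed 1 step before halting.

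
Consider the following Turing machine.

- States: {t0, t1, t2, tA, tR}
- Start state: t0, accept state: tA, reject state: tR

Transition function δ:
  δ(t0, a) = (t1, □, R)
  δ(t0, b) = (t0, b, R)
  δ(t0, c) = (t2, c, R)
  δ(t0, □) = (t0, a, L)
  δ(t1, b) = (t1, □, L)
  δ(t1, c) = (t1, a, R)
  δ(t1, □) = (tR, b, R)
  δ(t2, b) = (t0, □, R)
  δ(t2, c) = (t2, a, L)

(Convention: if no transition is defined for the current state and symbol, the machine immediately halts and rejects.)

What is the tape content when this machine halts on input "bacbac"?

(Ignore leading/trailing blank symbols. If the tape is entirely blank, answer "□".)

Execution trace:
Initial: [t0]bacbac
Step 1: δ(t0, b) = (t0, b, R) → b[t0]acbac
Step 2: δ(t0, a) = (t1, □, R) → b□[t1]cbac
Step 3: δ(t1, c) = (t1, a, R) → b□a[t1]bac
Step 4: δ(t1, b) = (t1, □, L) → b□[t1]a□ac

No transition is defined for δ(t1, a). By convention the machine halts and rejects.

Final tape (ignoring leading/trailing blanks): b□a□ac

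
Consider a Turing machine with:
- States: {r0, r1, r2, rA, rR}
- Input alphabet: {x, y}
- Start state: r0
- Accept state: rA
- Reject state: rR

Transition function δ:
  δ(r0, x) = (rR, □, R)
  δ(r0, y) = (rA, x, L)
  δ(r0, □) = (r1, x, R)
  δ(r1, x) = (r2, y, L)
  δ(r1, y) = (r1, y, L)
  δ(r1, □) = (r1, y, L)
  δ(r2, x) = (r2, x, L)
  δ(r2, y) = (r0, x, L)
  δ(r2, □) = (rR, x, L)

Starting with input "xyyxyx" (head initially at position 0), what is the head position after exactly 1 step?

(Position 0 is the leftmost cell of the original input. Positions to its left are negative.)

Execution trace (head position shown):
Step 0: [r0]xyyxyx  (head at position 0)
Step 1: move right → □[rR]yyxyx  (head at position 1)

After 1 step, the head is at position 1.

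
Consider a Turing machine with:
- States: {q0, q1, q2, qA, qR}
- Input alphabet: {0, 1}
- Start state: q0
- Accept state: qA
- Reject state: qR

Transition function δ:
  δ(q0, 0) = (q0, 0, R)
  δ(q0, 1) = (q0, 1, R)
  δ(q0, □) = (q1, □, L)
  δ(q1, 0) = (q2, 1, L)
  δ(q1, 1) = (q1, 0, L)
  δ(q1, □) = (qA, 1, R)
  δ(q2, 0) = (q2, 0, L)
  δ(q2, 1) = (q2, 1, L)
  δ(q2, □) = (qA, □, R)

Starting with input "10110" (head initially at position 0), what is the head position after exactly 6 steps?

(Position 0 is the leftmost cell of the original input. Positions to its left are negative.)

Execution trace (head position shown):
Step 0: [q0]10110  (head at position 0)
Step 1: move right → 1[q0]0110  (head at position 1)
Step 2: move right → 10[q0]110  (head at position 2)
Step 3: move right → 101[q0]10  (head at position 3)
Step 4: move right → 1011[q0]0  (head at position 4)
Step 5: move right → 10110[q0]□  (head at position 5)
Step 6: move left → 1011[q1]0□  (head at position 4)

After 6 steps, the head is at position 4.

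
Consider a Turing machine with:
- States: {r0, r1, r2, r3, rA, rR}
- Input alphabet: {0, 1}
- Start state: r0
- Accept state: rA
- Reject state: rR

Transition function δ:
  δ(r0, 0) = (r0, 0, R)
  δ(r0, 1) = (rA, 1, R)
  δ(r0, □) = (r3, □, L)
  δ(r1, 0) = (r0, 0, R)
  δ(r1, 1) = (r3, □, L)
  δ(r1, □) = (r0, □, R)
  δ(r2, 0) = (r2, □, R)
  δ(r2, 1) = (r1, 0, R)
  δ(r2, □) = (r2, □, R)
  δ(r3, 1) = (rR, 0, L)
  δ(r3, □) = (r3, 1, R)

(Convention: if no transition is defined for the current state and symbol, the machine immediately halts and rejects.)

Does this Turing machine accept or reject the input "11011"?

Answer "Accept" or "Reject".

Execution trace:
Initial: [r0]11011
Step 1: δ(r0, 1) = (rA, 1, R) → 1[rA]1011

The machine reaches the accept state rA and halts.

Answer: Accept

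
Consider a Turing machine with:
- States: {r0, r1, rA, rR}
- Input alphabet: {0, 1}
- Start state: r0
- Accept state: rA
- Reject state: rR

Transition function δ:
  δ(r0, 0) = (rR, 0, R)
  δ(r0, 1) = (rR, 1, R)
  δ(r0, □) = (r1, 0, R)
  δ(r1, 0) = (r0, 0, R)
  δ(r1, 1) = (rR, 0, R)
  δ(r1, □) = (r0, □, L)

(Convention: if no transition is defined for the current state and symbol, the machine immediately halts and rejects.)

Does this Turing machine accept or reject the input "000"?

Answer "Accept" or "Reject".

Execution trace:
Initial: [r0]000
Step 1: δ(r0, 0) = (rR, 0, R) → 0[rR]00

The machine reaches the reject state rR and halts.

Answer: Reject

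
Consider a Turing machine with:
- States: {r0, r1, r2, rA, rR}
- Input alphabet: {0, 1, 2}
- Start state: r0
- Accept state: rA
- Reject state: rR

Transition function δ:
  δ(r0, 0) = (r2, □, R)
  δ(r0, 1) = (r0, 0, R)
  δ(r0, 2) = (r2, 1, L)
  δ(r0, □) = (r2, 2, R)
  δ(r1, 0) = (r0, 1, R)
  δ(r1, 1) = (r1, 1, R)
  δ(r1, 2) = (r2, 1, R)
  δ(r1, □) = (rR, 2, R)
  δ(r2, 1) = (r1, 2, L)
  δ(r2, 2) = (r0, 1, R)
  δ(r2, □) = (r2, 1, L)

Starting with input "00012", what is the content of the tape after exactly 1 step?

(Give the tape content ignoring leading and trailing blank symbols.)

Execution trace:
Initial: [r0]00012
Step 1: δ(r0, 0) = (r2, □, R) → □[r2]0012

No transition is defined for δ(r2, 0). By convention the machine halts and rejects.

After 1 step, the tape (ignoring leading/trailing blanks) is: 0012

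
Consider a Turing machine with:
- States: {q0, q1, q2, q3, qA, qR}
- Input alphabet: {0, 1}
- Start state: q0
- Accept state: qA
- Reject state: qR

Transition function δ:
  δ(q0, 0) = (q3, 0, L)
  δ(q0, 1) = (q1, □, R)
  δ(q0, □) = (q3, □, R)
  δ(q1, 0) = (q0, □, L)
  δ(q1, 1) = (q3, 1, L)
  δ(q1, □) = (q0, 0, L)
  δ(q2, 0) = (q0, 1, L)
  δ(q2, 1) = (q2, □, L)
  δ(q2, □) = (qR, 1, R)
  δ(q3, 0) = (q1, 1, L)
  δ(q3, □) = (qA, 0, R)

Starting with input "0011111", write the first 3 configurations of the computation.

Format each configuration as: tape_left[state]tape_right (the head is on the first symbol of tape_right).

Transitions applied:
Step 1: δ(q0, 0) = (q3, 0, L)
Step 2: δ(q3, □) = (qA, 0, R)

The first 3 configurations are:
[q0]0011111 ⊢ [q3]□0011111 ⊢ 0[qA]0011111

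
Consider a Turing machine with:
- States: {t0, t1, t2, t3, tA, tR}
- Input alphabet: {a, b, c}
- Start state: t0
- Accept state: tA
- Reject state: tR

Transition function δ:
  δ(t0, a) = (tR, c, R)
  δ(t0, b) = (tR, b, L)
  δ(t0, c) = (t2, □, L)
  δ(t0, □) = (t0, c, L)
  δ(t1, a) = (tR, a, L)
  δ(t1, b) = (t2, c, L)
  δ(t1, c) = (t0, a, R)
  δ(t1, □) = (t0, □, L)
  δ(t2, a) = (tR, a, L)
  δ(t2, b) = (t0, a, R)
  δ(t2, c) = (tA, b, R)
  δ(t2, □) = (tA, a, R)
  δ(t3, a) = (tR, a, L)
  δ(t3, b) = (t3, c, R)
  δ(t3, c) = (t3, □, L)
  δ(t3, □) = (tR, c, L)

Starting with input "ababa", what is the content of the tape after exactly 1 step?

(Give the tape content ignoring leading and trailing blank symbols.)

Execution trace:
Initial: [t0]ababa
Step 1: δ(t0, a) = (tR, c, R) → c[tR]baba

The machine reaches the reject state tR and halts.

After 1 step, the tape (ignoring leading/trailing blanks) is: cbaba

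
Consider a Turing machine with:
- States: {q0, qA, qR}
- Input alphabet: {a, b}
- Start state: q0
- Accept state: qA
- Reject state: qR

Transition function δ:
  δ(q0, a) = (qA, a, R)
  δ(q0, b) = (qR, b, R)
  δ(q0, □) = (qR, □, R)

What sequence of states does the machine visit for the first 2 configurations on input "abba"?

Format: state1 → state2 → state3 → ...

Execution trace:
Initial: [q0]abba
Step 1: δ(q0, a) = (qA, a, R) → a[qA]bba

The machine reaches the accept state qA and halts.

State sequence: q0 → qA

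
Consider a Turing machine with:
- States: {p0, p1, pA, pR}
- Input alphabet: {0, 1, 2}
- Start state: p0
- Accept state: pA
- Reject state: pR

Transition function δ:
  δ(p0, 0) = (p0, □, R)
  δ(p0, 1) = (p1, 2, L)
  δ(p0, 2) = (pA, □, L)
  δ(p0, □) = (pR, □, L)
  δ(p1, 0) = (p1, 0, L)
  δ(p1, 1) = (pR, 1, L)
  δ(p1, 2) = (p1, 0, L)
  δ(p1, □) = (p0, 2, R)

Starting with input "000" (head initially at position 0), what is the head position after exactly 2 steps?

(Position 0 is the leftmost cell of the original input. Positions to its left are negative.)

Execution trace (head position shown):
Step 0: [p0]000  (head at position 0)
Step 1: move right → □[p0]00  (head at position 1)
Step 2: move right → □□[p0]0  (head at position 2)

After 2 steps, the head is at position 2.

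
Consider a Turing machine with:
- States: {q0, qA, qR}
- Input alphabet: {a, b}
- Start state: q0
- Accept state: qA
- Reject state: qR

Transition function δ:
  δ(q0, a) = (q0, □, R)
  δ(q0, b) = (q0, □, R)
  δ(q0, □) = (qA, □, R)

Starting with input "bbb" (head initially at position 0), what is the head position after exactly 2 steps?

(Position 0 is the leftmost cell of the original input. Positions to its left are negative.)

Execution trace (head position shown):
Step 0: [q0]bbb  (head at position 0)
Step 1: move right → □[q0]bb  (head at position 1)
Step 2: move right → □□[q0]b  (head at position 2)

After 2 steps, the head is at position 2.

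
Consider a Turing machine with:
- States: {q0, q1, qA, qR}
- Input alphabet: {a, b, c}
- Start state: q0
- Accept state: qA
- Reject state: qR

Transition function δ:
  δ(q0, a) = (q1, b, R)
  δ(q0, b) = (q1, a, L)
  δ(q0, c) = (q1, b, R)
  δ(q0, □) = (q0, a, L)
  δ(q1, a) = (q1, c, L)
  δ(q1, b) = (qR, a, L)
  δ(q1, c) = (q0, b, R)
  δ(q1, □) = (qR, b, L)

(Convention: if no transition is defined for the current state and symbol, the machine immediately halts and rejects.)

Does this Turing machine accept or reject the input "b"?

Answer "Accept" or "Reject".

Execution trace:
Initial: [q0]b
Step 1: δ(q0, b) = (q1, a, L) → [q1]□a
Step 2: δ(q1, □) = (qR, b, L) → [qR]□ba

The machine reaches the reject state qR and halts.

Answer: Reject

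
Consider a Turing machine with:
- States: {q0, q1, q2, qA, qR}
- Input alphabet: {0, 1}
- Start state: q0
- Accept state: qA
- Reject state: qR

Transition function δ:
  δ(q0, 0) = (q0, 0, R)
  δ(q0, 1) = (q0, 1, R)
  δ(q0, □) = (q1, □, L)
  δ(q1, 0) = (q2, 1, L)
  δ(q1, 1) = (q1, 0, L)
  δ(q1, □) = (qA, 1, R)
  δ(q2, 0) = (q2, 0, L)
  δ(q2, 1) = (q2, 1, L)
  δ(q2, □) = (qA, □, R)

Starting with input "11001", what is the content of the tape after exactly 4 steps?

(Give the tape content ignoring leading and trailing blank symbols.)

Execution trace:
Initial: [q0]11001
Step 1: δ(q0, 1) = (q0, 1, R) → 1[q0]1001
Step 2: δ(q0, 1) = (q0, 1, R) → 11[q0]001
Step 3: δ(q0, 0) = (q0, 0, R) → 110[q0]01
Step 4: δ(q0, 0) = (q0, 0, R) → 1100[q0]1

After 4 steps, the tape (ignoring leading/trailing blanks) is: 11001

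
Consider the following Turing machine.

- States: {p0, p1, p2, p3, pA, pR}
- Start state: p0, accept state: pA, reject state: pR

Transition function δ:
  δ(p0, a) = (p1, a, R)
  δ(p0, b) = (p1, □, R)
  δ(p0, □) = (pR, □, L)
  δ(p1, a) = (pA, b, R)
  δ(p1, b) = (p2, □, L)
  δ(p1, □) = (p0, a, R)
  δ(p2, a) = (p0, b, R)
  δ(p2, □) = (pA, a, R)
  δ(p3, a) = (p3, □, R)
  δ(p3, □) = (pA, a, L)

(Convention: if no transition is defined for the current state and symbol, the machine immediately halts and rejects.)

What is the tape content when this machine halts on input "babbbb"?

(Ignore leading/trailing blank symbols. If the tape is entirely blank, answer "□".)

Execution trace:
Initial: [p0]babbbb
Step 1: δ(p0, b) = (p1, □, R) → □[p1]abbbb
Step 2: δ(p1, a) = (pA, b, R) → □b[pA]bbbb

The machine reaches the accept state pA and halts.

Final tape (ignoring leading/trailing blanks): bbbbb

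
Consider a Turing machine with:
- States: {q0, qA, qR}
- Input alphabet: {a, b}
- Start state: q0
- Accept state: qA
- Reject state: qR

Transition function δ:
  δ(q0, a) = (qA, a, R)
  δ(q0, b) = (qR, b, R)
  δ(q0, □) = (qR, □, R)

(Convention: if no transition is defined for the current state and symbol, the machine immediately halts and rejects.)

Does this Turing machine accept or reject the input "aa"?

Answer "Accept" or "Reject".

Execution trace:
Initial: [q0]aa
Step 1: δ(q0, a) = (qA, a, R) → a[qA]a

The machine reaches the accept state qA and halts.

Answer: Accept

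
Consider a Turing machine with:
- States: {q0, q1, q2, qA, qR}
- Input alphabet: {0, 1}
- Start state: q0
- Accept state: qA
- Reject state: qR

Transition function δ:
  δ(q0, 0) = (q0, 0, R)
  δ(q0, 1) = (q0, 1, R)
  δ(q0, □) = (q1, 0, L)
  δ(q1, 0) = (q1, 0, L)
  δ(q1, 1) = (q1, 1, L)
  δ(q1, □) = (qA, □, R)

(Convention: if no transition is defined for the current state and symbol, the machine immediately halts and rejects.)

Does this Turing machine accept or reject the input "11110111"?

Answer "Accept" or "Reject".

Execution trace:
Initial: [q0]11110111
Step 1: δ(q0, 1) = (q0, 1, R) → 1[q0]1110111
Step 2: δ(q0, 1) = (q0, 1, R) → 11[q0]110111
Step 3: δ(q0, 1) = (q0, 1, R) → 111[q0]10111
Step 4: δ(q0, 1) = (q0, 1, R) → 1111[q0]0111
Step 5: δ(q0, 0) = (q0, 0, R) → 11110[q0]111
Step 6: δ(q0, 1) = (q0, 1, R) → 111101[q0]11
Step 7: δ(q0, 1) = (q0, 1, R) → 1111011[q0]1
Step 8: δ(q0, 1) = (q0, 1, R) → 11110111[q0]□
Step 9: δ(q0, □) = (q1, 0, L) → 1111011[q1]10
Step 10: δ(q1, 1) = (q1, 1, L) → 111101[q1]110
Step 11: δ(q1, 1) = (q1, 1, L) → 11110[q1]1110
Step 12: δ(q1, 1) = (q1, 1, L) → 1111[q1]01110
Step 13: δ(q1, 0) = (q1, 0, L) → 111[q1]101110
Step 14: δ(q1, 1) = (q1, 1, L) → 11[q1]1101110
Step 15: δ(q1, 1) = (q1, 1, L) → 1[q1]11101110
Step 16: δ(q1, 1) = (q1, 1, L) → [q1]111101110
Step 17: δ(q1, 1) = (q1, 1, L) → [q1]□111101110
Step 18: δ(q1, □) = (qA, □, R) → □[qA]111101110

The machine reaches the accept state qA and halts.

Answer: Accept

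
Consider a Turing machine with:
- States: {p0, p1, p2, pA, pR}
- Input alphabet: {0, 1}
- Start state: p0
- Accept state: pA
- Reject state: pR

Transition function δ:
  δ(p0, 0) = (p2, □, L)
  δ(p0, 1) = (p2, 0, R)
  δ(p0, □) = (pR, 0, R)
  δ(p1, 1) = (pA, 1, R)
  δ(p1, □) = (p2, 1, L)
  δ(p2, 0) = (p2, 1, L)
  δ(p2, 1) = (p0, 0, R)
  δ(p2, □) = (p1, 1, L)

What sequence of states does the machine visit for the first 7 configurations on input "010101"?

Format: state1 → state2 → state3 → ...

Execution trace:
Initial: [p0]010101
Step 1: δ(p0, 0) = (p2, □, L) → [p2]□□10101
Step 2: δ(p2, □) = (p1, 1, L) → [p1]□1□10101
Step 3: δ(p1, □) = (p2, 1, L) → [p2]□11□10101
Step 4: δ(p2, □) = (p1, 1, L) → [p1]□111□10101
Step 5: δ(p1, □) = (p2, 1, L) → [p2]□1111□10101
Step 6: δ(p2, □) = (p1, 1, L) → [p1]□11111□10101

State sequence: p0 → p2 → p1 → p2 → p1 → p2 → p1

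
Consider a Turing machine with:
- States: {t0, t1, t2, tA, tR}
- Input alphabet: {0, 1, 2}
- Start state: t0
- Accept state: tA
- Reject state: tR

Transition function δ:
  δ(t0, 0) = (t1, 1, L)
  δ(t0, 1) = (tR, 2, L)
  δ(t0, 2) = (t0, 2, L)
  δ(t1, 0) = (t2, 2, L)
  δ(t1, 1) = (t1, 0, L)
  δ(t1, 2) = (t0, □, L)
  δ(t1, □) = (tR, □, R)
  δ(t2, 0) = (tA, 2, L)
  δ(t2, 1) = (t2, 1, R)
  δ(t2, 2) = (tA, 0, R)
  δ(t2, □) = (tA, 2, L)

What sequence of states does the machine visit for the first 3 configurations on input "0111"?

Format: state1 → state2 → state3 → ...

Execution trace:
Initial: [t0]0111
Step 1: δ(t0, 0) = (t1, 1, L) → [t1]□1111
Step 2: δ(t1, □) = (tR, □, R) → □[tR]1111

The machine reaches the reject state tR and halts.

State sequence: t0 → t1 → tR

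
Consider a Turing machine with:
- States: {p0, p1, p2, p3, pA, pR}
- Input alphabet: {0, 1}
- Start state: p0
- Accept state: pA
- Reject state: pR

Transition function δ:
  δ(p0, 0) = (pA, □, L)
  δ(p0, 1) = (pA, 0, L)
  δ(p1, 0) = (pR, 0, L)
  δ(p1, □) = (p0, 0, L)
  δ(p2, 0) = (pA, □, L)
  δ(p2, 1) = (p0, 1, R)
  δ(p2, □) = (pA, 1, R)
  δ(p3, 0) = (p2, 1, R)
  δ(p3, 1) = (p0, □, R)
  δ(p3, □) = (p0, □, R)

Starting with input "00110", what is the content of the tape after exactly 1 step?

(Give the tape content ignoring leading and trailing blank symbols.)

Execution trace:
Initial: [p0]00110
Step 1: δ(p0, 0) = (pA, □, L) → [pA]□□0110

The machine reaches the accept state pA and halts.

After 1 step, the tape (ignoring leading/trailing blanks) is: 0110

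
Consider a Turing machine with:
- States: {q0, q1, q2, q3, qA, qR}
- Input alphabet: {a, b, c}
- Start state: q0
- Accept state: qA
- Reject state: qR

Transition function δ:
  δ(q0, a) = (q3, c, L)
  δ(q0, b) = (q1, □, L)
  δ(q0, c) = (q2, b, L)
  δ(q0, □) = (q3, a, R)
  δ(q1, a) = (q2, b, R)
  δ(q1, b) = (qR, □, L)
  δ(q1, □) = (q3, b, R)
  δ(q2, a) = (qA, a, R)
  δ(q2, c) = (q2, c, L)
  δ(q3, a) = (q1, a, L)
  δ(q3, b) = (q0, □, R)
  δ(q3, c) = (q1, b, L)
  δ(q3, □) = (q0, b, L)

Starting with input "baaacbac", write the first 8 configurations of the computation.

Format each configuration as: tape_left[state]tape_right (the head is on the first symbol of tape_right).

Transitions applied:
Step 1: δ(q0, b) = (q1, □, L)
Step 2: δ(q1, □) = (q3, b, R)
Step 3: δ(q3, □) = (q0, b, L)
Step 4: δ(q0, b) = (q1, □, L)
Step 5: δ(q1, □) = (q3, b, R)
Step 6: δ(q3, □) = (q0, b, L)
Step 7: δ(q0, b) = (q1, □, L)

The first 8 configurations are:
[q0]baaacbac ⊢ [q1]□□aaacbac ⊢ b[q3]□aaacbac ⊢ [q0]bbaaacbac ⊢ [q1]□□baaacbac ⊢ b[q3]□baaacbac ⊢ [q0]bbbaaacbac ⊢ [q1]□□bbaaacbac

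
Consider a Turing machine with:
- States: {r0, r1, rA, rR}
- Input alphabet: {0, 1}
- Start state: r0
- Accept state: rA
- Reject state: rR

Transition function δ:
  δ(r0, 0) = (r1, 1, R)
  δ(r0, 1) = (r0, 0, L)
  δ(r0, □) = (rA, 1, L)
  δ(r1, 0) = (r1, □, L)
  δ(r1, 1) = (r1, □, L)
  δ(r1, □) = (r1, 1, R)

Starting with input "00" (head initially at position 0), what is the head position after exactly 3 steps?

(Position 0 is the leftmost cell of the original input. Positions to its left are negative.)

Execution trace (head position shown):
Step 0: [r0]00  (head at position 0)
Step 1: move right → 1[r1]0  (head at position 1)
Step 2: move left → [r1]1□  (head at position 0)
Step 3: move left → [r1]□□□  (head at position -1)

After 3 steps, the head is at position -1.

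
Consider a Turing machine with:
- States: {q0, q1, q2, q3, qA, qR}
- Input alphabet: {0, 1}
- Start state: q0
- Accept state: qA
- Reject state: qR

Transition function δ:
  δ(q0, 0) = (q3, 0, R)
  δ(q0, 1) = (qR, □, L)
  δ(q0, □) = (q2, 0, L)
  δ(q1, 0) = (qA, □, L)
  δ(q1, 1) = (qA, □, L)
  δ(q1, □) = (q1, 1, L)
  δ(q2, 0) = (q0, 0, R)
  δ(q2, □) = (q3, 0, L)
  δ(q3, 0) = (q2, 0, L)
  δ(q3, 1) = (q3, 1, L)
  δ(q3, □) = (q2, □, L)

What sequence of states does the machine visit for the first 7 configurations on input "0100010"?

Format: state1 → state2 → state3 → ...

Execution trace:
Initial: [q0]0100010
Step 1: δ(q0, 0) = (q3, 0, R) → 0[q3]100010
Step 2: δ(q3, 1) = (q3, 1, L) → [q3]0100010
Step 3: δ(q3, 0) = (q2, 0, L) → [q2]□0100010
Step 4: δ(q2, □) = (q3, 0, L) → [q3]□00100010
Step 5: δ(q3, □) = (q2, □, L) → [q2]□□00100010
Step 6: δ(q2, □) = (q3, 0, L) → [q3]□0□00100010

State sequence: q0 → q3 → q3 → q2 → q3 → q2 → q3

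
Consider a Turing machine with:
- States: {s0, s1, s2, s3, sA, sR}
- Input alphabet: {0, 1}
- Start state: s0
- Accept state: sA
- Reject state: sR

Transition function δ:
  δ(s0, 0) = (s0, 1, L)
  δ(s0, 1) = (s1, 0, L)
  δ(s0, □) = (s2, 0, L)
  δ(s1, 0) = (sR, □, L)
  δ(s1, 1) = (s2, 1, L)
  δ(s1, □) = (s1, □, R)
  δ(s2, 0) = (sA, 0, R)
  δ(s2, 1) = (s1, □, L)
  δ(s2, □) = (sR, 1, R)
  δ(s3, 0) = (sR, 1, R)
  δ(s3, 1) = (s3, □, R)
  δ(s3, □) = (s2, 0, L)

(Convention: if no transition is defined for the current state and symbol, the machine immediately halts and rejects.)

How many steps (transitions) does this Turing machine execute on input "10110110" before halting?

Execution trace:
Initial: [s0]10110110
Step 1: δ(s0, 1) = (s1, 0, L) → [s1]□00110110
Step 2: δ(s1, □) = (s1, □, R) → □[s1]00110110
Step 3: δ(s1, 0) = (sR, □, L) → [sR]□□0110110

The machine reaches the reject state sR and halts.

The machine executed 3 steps before halting.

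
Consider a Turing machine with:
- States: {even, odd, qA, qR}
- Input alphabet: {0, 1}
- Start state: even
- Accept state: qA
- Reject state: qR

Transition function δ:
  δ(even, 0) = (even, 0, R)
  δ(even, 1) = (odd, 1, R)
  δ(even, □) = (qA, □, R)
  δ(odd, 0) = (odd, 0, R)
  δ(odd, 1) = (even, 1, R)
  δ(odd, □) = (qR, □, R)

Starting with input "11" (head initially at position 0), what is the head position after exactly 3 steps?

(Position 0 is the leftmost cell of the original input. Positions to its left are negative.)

Execution trace (head position shown):
Step 0: [even]11  (head at position 0)
Step 1: move right → 1[odd]1  (head at position 1)
Step 2: move right → 11[even]□  (head at position 2)
Step 3: move right → 11□[qA]□  (head at position 3)

After 3 steps, the head is at position 3.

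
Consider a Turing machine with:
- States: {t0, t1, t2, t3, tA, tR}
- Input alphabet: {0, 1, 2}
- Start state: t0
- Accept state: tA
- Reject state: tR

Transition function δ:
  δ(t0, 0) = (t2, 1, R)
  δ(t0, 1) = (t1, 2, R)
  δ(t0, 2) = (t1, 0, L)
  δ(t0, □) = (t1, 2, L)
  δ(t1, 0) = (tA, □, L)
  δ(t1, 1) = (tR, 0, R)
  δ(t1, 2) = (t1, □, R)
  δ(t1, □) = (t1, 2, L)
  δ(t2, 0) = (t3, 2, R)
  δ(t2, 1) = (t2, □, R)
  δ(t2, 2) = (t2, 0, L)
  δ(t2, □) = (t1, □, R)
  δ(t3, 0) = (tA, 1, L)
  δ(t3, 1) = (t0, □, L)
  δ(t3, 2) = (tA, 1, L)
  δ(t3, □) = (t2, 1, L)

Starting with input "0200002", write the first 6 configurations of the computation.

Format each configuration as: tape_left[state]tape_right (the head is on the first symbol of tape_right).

Transitions applied:
Step 1: δ(t0, 0) = (t2, 1, R)
Step 2: δ(t2, 2) = (t2, 0, L)
Step 3: δ(t2, 1) = (t2, □, R)
Step 4: δ(t2, 0) = (t3, 2, R)
Step 5: δ(t3, 0) = (tA, 1, L)

The first 6 configurations are:
[t0]0200002 ⊢ 1[t2]200002 ⊢ [t2]1000002 ⊢ □[t2]000002 ⊢ □2[t3]00002 ⊢ □[tA]210002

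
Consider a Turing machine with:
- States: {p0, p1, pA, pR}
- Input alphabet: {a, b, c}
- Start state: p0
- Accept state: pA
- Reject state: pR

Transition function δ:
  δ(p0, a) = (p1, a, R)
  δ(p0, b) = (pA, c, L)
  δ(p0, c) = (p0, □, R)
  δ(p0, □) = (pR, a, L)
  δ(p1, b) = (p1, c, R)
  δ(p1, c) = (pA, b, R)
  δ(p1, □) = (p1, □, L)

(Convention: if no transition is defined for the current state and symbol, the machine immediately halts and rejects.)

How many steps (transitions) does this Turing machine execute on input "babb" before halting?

Execution trace:
Initial: [p0]babb
Step 1: δ(p0, b) = (pA, c, L) → [pA]□cabb

The machine reaches the accept state pA and halts.

The machine executed 1 step before halting.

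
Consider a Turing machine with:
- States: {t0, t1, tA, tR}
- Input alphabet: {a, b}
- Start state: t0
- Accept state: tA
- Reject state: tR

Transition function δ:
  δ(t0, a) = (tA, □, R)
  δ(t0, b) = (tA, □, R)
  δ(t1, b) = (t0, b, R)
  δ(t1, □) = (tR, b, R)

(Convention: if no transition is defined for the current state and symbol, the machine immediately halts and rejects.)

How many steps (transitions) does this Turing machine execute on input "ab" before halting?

Execution trace:
Initial: [t0]ab
Step 1: δ(t0, a) = (tA, □, R) → □[tA]b

The machine reaches the accept state tA and halts.

The machine executed 1 step before halting.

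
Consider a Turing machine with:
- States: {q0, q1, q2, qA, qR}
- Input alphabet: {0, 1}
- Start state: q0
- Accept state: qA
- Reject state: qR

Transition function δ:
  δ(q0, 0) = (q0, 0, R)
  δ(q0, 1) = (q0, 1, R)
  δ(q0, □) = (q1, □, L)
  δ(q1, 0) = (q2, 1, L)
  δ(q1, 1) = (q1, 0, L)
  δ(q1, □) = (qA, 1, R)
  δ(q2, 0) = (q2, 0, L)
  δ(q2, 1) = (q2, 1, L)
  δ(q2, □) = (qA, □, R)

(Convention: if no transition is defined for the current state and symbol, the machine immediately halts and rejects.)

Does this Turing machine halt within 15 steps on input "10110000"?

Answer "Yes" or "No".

Execution trace:
Initial: [q0]10110000
Step 1: δ(q0, 1) = (q0, 1, R) → 1[q0]0110000
Step 2: δ(q0, 0) = (q0, 0, R) → 10[q0]110000
Step 3: δ(q0, 1) = (q0, 1, R) → 101[q0]10000
Step 4: δ(q0, 1) = (q0, 1, R) → 1011[q0]0000
Step 5: δ(q0, 0) = (q0, 0, R) → 10110[q0]000
Step 6: δ(q0, 0) = (q0, 0, R) → 101100[q0]00
Step 7: δ(q0, 0) = (q0, 0, R) → 1011000[q0]0
Step 8: δ(q0, 0) = (q0, 0, R) → 10110000[q0]□
Step 9: δ(q0, □) = (q1, □, L) → 1011000[q1]0□
Step 10: δ(q1, 0) = (q2, 1, L) → 101100[q2]01□
Step 11: δ(q2, 0) = (q2, 0, L) → 10110[q2]001□
Step 12: δ(q2, 0) = (q2, 0, L) → 1011[q2]0001□
Step 13: δ(q2, 0) = (q2, 0, L) → 101[q2]10001□
Step 14: δ(q2, 1) = (q2, 1, L) → 10[q2]110001□
Step 15: δ(q2, 1) = (q2, 1, L) → 1[q2]0110001□

The machine has not reached a halting state after 15 steps.
The machine did not halt within the 15-step bound.

Answer: No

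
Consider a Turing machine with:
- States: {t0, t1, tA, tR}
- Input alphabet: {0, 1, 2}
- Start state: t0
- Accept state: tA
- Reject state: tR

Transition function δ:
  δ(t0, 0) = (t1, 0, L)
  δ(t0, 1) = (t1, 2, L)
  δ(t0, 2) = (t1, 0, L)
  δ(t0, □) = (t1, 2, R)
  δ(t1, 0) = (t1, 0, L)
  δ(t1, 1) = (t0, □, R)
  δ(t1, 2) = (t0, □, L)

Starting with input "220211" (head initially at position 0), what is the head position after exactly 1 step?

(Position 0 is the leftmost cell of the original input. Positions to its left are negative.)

Execution trace (head position shown):
Step 0: [t0]220211  (head at position 0)
Step 1: move left → [t1]□020211  (head at position -1)

After 1 step, the head is at position -1.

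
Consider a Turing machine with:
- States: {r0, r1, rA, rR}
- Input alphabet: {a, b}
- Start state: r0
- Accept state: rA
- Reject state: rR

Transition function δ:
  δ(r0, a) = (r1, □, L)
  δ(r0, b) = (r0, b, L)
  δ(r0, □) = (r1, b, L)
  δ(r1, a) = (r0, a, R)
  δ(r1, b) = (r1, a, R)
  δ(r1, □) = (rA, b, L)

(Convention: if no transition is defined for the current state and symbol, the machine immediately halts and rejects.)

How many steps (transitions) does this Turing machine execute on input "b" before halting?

Execution trace:
Initial: [r0]b
Step 1: δ(r0, b) = (r0, b, L) → [r0]□b
Step 2: δ(r0, □) = (r1, b, L) → [r1]□bb
Step 3: δ(r1, □) = (rA, b, L) → [rA]□bbb

The machine reaches the accept state rA and halts.

The machine executed 3 steps before halting.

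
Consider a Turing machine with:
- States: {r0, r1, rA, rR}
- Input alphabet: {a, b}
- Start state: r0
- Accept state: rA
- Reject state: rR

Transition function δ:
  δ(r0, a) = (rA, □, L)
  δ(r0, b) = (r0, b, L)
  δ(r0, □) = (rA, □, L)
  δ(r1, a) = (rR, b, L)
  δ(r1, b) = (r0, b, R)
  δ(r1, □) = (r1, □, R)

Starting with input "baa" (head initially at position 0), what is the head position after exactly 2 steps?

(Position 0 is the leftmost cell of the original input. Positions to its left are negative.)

Execution trace (head position shown):
Step 0: [r0]baa  (head at position 0)
Step 1: move left → [r0]□baa  (head at position -1)
Step 2: move left → [rA]□□baa  (head at position -2)

After 2 steps, the head is at position -2.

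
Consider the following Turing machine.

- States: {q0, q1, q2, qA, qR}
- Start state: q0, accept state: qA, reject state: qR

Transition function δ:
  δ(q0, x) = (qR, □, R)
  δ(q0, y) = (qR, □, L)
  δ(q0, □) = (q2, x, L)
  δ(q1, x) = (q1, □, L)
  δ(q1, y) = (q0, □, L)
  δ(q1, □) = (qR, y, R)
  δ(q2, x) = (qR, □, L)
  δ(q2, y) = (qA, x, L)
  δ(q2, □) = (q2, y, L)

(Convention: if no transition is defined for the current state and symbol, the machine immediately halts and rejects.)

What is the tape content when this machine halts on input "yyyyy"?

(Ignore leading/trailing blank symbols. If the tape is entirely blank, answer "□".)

Execution trace:
Initial: [q0]yyyyy
Step 1: δ(q0, y) = (qR, □, L) → [qR]□□yyyy

The machine reaches the reject state qR and halts.

Final tape (ignoring leading/trailing blanks): yyyy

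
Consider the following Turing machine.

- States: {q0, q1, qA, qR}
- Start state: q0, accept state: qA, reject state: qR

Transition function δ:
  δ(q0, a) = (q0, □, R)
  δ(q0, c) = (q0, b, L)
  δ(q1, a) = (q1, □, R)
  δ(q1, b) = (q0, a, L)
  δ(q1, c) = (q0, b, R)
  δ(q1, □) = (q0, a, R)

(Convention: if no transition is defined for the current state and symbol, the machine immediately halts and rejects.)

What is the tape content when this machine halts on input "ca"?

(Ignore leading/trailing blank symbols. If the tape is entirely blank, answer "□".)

Execution trace:
Initial: [q0]ca
Step 1: δ(q0, c) = (q0, b, L) → [q0]□ba

No transition is defined for δ(q0, □). By convention the machine halts and rejects.

Final tape (ignoring leading/trailing blanks): ba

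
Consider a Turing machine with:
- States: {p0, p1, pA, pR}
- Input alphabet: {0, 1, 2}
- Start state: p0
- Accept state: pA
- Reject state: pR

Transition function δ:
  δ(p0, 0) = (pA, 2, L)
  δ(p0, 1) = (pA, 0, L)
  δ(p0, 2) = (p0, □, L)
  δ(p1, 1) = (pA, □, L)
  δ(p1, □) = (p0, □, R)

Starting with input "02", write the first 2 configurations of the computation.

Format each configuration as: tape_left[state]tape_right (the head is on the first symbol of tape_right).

Transitions applied:
Step 1: δ(p0, 0) = (pA, 2, L)

The first 2 configurations are:
[p0]02 ⊢ [pA]□22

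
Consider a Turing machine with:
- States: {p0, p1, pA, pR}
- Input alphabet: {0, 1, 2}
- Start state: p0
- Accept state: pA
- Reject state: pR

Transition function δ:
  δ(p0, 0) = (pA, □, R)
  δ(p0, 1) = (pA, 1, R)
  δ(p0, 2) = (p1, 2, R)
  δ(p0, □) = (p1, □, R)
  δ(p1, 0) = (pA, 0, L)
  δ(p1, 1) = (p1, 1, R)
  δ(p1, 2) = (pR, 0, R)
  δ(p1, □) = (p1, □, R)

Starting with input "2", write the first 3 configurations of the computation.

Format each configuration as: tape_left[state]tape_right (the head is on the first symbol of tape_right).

Transitions applied:
Step 1: δ(p0, 2) = (p1, 2, R)
Step 2: δ(p1, □) = (p1, □, R)

The first 3 configurations are:
[p0]2 ⊢ 2[p1]□ ⊢ 2□[p1]□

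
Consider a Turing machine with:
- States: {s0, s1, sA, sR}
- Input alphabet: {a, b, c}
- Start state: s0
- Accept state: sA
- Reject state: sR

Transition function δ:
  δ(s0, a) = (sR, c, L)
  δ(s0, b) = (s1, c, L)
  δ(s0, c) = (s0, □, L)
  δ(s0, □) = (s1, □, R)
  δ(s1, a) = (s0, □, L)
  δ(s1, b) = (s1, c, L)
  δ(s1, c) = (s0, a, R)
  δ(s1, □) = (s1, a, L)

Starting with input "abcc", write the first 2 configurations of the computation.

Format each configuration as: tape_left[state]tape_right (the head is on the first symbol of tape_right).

Transitions applied:
Step 1: δ(s0, a) = (sR, c, L)

The first 2 configurations are:
[s0]abcc ⊢ [sR]□cbcc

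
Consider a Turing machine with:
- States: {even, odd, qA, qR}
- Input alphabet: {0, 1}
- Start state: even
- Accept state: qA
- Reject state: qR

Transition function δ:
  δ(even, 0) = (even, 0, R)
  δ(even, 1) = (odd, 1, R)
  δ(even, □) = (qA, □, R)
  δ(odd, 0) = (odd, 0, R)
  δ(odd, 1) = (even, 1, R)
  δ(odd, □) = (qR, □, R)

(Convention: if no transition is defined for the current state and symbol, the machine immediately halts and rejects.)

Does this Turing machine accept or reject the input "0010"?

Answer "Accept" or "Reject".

Execution trace:
Initial: [even]0010
Step 1: δ(even, 0) = (even, 0, R) → 0[even]010
Step 2: δ(even, 0) = (even, 0, R) → 00[even]10
Step 3: δ(even, 1) = (odd, 1, R) → 001[odd]0
Step 4: δ(odd, 0) = (odd, 0, R) → 0010[odd]□
Step 5: δ(odd, □) = (qR, □, R) → 0010□[qR]□

The machine reaches the reject state qR and halts.

Answer: Reject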